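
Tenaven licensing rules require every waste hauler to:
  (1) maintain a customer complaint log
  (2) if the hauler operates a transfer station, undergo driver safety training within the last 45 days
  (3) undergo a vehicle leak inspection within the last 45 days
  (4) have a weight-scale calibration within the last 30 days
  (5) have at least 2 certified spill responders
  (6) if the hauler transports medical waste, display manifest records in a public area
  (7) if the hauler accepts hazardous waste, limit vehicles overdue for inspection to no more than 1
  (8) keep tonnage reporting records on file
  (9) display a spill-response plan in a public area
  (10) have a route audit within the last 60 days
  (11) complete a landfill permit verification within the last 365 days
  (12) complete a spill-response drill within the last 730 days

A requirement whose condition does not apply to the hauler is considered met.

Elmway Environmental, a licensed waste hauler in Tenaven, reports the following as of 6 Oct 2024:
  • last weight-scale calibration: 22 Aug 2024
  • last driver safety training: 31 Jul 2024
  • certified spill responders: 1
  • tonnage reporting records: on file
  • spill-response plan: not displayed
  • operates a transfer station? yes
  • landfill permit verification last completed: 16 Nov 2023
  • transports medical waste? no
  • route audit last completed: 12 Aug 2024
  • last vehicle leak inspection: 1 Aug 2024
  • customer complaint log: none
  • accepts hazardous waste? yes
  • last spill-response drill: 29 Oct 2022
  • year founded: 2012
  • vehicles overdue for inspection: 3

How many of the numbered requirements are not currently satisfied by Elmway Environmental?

1. customer complaint log absent → not met
2. condition 'operates a transfer station' holds; driver safety training 67 days ago vs limit 45 → not met
3. vehicle leak inspection 66 days ago vs limit 45 → not met
4. weight-scale calibration 45 days ago vs limit 30 → not met
5. certified spill responders 1 < 2 → not met
6. condition 'transports medical waste' does not hold → requirement n/a → met
7. condition 'accepts hazardous waste' holds; vehicles overdue for inspection 3 > 1 → not met
8. tonnage reporting records present → met
9. spill-response plan absent → not met
10. route audit 55 days ago vs limit 60 → met
11. landfill permit verification 325 days ago vs limit 365 → met
12. spill-response drill 708 days ago vs limit 730 → met
Not met: 7 of 12

7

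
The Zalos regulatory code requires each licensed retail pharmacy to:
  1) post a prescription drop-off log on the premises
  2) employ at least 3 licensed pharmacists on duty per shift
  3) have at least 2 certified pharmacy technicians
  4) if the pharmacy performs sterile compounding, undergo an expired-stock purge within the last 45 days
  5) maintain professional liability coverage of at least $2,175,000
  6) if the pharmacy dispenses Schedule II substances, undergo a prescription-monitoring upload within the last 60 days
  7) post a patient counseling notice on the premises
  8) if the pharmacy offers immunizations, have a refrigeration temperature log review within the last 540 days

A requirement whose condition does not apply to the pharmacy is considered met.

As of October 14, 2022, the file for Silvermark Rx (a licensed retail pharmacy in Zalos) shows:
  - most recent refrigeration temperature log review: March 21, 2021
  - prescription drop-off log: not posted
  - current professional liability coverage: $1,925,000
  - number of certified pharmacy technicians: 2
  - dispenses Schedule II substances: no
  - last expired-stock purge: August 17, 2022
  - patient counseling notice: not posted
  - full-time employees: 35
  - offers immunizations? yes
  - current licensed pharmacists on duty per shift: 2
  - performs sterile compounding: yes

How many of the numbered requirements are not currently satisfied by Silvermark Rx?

1. prescription drop-off log absent → not met
2. licensed pharmacists on duty per shift 2 < 3 → not met
3. certified pharmacy technicians 2 ≥ 2 → met
4. condition 'performs sterile compounding' holds; expired-stock purge 58 days ago vs limit 45 → not met
5. professional liability coverage $1,925,000 < $2,175,000 → not met
6. condition 'dispenses Schedule II substances' does not hold → requirement n/a → met
7. patient counseling notice absent → not met
8. condition 'offers immunizations' holds; refrigeration temperature log review 572 days ago vs limit 540 → not met
Not met: 6 of 8

6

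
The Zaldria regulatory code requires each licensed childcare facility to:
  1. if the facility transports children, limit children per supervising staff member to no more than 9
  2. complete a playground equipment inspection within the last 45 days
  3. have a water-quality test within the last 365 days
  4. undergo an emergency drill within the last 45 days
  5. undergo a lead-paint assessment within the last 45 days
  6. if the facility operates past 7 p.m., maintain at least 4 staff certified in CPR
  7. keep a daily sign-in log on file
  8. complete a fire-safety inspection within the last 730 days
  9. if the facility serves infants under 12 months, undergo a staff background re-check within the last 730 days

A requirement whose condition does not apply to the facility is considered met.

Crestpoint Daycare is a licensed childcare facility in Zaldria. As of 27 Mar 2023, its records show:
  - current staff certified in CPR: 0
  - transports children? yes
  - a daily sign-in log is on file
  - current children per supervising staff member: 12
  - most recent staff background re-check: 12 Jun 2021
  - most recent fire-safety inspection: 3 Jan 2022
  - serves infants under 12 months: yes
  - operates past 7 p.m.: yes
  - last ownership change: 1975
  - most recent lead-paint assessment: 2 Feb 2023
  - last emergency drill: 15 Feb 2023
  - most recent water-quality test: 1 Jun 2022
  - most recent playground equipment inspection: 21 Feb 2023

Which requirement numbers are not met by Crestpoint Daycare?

1. condition 'transports children' holds; children per supervising staff member 12 > 9 → not met
2. playground equipment inspection 34 days ago vs limit 45 → met
3. water-quality test 299 days ago vs limit 365 → met
4. emergency drill 40 days ago vs limit 45 → met
5. lead-paint assessment 53 days ago vs limit 45 → not met
6. condition 'operates past 7 p.m.' holds; staff certified in CPR 0 < 4 → not met
7. daily sign-in log present → met
8. fire-safety inspection 448 days ago vs limit 730 → met
9. condition 'serves infants under 12 months' holds; staff background re-check 653 days ago vs limit 730 → met
Not met: 1, 5, 6

1, 5, 6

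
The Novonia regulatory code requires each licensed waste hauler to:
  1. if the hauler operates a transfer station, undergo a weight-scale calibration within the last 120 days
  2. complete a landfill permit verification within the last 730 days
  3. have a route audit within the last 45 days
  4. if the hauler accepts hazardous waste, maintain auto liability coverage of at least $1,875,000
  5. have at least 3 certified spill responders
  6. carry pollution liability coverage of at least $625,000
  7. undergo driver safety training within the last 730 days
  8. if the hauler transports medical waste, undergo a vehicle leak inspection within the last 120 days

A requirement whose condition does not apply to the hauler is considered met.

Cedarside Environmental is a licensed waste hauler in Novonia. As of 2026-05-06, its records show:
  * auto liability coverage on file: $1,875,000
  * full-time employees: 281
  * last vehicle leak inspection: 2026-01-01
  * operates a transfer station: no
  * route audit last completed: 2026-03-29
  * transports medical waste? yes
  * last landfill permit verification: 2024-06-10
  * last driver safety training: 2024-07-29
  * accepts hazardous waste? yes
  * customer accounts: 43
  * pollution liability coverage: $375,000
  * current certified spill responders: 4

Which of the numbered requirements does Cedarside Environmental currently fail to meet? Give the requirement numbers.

6, 8

1. condition 'operates a transfer station' does not hold → requirement n/a → met
2. landfill permit verification 695 days ago vs limit 730 → met
3. route audit 38 days ago vs limit 45 → met
4. condition 'accepts hazardous waste' holds; auto liability coverage $1,875,000 ≥ $1,875,000 → met
5. certified spill responders 4 ≥ 3 → met
6. pollution liability coverage $375,000 < $625,000 → not met
7. driver safety training 646 days ago vs limit 730 → met
8. condition 'transports medical waste' holds; vehicle leak inspection 125 days ago vs limit 120 → not met
Not met: 6, 8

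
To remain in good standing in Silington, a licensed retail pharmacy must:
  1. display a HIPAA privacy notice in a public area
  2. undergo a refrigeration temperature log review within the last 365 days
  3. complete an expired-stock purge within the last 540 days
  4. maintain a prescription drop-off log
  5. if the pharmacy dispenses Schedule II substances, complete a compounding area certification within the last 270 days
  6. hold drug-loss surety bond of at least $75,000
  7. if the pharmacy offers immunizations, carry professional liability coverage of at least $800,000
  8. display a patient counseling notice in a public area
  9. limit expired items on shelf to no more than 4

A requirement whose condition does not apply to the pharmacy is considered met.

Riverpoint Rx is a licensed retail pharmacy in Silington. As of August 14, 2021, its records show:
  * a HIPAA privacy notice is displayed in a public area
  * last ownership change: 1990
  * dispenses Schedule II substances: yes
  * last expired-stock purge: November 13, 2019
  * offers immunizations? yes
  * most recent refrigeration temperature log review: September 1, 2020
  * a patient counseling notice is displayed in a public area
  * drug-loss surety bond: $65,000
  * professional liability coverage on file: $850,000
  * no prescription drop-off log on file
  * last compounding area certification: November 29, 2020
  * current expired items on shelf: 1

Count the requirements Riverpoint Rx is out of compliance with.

1. HIPAA privacy notice present → met
2. refrigeration temperature log review 347 days ago vs limit 365 → met
3. expired-stock purge 640 days ago vs limit 540 → not met
4. prescription drop-off log absent → not met
5. condition 'dispenses Schedule II substances' holds; compounding area certification 258 days ago vs limit 270 → met
6. drug-loss surety bond $65,000 < $75,000 → not met
7. condition 'offers immunizations' holds; professional liability coverage $850,000 ≥ $800,000 → met
8. patient counseling notice present → met
9. expired items on shelf 1 ≤ 4 → met
Not met: 3 of 9

3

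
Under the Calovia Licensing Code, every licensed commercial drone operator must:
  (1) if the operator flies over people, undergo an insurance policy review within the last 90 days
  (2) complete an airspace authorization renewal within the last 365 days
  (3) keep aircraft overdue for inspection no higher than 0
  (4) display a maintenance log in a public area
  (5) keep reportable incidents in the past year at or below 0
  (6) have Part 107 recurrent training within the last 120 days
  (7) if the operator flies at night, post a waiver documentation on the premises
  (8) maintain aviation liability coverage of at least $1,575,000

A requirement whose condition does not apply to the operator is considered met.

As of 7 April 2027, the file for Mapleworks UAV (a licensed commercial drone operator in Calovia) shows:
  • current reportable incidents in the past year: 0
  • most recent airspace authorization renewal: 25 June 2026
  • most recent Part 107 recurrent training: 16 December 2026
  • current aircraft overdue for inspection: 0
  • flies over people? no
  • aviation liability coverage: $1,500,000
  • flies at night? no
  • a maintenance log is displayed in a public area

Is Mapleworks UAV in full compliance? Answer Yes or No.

1. condition 'flies over people' does not hold → requirement n/a → met
2. airspace authorization renewal 286 days ago vs limit 365 → met
3. aircraft overdue for inspection 0 ≤ 0 → met
4. maintenance log present → met
5. reportable incidents in the past year 0 ≤ 0 → met
6. Part 107 recurrent training 112 days ago vs limit 120 → met
7. condition 'flies at night' does not hold → requirement n/a → met
8. aviation liability coverage $1,500,000 < $1,575,000 → not met
Not met: 8

No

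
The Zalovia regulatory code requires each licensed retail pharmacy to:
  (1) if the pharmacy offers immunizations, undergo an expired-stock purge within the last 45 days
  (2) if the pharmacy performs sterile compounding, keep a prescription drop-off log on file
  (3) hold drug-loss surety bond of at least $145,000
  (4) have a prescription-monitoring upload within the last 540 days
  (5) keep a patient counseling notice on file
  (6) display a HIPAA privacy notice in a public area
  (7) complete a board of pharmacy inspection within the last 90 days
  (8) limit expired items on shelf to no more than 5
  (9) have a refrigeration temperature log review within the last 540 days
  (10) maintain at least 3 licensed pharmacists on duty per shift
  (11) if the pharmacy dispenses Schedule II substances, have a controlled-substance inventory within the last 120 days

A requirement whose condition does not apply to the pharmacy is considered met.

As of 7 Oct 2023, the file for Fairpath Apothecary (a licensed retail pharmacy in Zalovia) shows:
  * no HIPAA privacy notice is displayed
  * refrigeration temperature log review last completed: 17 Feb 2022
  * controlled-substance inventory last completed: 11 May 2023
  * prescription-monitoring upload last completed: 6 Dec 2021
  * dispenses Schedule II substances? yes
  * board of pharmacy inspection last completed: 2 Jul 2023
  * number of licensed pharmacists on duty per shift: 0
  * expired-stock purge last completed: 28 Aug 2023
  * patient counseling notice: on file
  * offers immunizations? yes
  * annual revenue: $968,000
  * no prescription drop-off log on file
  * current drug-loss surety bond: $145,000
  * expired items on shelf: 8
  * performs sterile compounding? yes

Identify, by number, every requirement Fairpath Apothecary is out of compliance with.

2, 4, 6, 7, 8, 9, 10, 11

1. condition 'offers immunizations' holds; expired-stock purge 40 days ago vs limit 45 → met
2. condition 'performs sterile compounding' holds; prescription drop-off log absent → not met
3. drug-loss surety bond $145,000 ≥ $145,000 → met
4. prescription-monitoring upload 670 days ago vs limit 540 → not met
5. patient counseling notice present → met
6. HIPAA privacy notice absent → not met
7. board of pharmacy inspection 97 days ago vs limit 90 → not met
8. expired items on shelf 8 > 5 → not met
9. refrigeration temperature log review 597 days ago vs limit 540 → not met
10. licensed pharmacists on duty per shift 0 < 3 → not met
11. condition 'dispenses Schedule II substances' holds; controlled-substance inventory 149 days ago vs limit 120 → not met
Not met: 2, 4, 6, 7, 8, 9, 10, 11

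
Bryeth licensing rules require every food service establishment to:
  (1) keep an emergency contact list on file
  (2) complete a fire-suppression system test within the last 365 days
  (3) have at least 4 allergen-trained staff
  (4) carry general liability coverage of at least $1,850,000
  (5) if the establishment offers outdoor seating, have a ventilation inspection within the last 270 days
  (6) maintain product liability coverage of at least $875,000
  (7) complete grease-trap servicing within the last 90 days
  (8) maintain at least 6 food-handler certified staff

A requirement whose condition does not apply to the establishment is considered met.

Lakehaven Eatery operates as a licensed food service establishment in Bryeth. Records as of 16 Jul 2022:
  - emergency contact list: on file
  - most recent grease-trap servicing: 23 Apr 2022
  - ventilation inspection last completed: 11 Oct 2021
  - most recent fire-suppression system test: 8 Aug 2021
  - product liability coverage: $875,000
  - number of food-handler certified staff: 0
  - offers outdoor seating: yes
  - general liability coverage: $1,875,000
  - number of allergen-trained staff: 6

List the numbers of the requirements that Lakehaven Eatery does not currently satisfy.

1. emergency contact list present → met
2. fire-suppression system test 342 days ago vs limit 365 → met
3. allergen-trained staff 6 ≥ 4 → met
4. general liability coverage $1,875,000 ≥ $1,850,000 → met
5. condition 'offers outdoor seating' holds; ventilation inspection 278 days ago vs limit 270 → not met
6. product liability coverage $875,000 ≥ $875,000 → met
7. grease-trap servicing 84 days ago vs limit 90 → met
8. food-handler certified staff 0 < 6 → not met
Not met: 5, 8

5, 8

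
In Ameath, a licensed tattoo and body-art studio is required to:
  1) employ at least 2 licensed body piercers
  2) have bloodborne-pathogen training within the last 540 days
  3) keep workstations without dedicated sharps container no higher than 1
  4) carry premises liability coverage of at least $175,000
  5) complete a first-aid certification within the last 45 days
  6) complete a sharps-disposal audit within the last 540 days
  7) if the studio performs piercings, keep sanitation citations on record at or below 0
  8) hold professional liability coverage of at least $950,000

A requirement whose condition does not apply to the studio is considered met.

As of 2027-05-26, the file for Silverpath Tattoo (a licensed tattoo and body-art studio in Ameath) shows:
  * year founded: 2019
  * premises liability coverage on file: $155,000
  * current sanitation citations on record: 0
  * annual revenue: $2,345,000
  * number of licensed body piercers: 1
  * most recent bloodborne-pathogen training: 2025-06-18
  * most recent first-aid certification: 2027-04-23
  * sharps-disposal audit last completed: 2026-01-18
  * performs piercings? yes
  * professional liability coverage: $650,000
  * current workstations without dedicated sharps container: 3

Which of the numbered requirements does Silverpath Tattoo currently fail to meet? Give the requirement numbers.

1, 2, 3, 4, 8

1. licensed body piercers 1 < 2 → not met
2. bloodborne-pathogen training 707 days ago vs limit 540 → not met
3. workstations without dedicated sharps container 3 > 1 → not met
4. premises liability coverage $155,000 < $175,000 → not met
5. first-aid certification 33 days ago vs limit 45 → met
6. sharps-disposal audit 493 days ago vs limit 540 → met
7. condition 'performs piercings' holds; sanitation citations on record 0 ≤ 0 → met
8. professional liability coverage $650,000 < $950,000 → not met
Not met: 1, 2, 3, 4, 8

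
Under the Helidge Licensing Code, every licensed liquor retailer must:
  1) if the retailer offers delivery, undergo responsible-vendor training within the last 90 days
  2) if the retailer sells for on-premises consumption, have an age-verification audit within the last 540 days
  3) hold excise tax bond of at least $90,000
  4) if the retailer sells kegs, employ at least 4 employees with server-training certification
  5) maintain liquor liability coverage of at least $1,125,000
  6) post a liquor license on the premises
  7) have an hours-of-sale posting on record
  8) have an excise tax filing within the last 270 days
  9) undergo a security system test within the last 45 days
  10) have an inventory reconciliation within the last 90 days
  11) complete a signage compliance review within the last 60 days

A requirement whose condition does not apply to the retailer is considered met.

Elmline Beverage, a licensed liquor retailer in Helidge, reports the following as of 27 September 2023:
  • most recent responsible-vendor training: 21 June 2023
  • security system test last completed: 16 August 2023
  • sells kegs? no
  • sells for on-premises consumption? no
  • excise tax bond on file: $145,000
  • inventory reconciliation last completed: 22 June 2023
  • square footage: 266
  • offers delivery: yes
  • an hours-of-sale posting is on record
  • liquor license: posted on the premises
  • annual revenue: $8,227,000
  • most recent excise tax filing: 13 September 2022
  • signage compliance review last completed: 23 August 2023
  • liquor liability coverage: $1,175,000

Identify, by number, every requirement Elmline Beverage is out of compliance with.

1. condition 'offers delivery' holds; responsible-vendor training 98 days ago vs limit 90 → not met
2. condition 'sells for on-premises consumption' does not hold → requirement n/a → met
3. excise tax bond $145,000 ≥ $90,000 → met
4. condition 'sells kegs' does not hold → requirement n/a → met
5. liquor liability coverage $1,175,000 ≥ $1,125,000 → met
6. liquor license present → met
7. hours-of-sale posting present → met
8. excise tax filing 379 days ago vs limit 270 → not met
9. security system test 42 days ago vs limit 45 → met
10. inventory reconciliation 97 days ago vs limit 90 → not met
11. signage compliance review 35 days ago vs limit 60 → met
Not met: 1, 8, 10

1, 8, 10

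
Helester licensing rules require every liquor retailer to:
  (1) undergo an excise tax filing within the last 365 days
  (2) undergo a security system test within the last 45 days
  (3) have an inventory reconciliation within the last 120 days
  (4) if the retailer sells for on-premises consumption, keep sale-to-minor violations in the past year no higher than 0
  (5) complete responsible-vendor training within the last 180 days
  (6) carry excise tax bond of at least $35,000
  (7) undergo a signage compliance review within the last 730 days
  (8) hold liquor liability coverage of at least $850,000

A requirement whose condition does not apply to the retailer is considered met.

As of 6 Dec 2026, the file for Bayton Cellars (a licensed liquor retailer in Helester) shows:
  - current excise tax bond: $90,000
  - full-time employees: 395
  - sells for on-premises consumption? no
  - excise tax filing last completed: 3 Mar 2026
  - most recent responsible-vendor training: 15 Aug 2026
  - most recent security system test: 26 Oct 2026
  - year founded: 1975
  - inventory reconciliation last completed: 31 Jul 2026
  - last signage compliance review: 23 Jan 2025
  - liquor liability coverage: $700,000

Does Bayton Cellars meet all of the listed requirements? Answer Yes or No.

1. excise tax filing 278 days ago vs limit 365 → met
2. security system test 41 days ago vs limit 45 → met
3. inventory reconciliation 128 days ago vs limit 120 → not met
4. condition 'sells for on-premises consumption' does not hold → requirement n/a → met
5. responsible-vendor training 113 days ago vs limit 180 → met
6. excise tax bond $90,000 ≥ $35,000 → met
7. signage compliance review 682 days ago vs limit 730 → met
8. liquor liability coverage $700,000 < $850,000 → not met
Not met: 3, 8

No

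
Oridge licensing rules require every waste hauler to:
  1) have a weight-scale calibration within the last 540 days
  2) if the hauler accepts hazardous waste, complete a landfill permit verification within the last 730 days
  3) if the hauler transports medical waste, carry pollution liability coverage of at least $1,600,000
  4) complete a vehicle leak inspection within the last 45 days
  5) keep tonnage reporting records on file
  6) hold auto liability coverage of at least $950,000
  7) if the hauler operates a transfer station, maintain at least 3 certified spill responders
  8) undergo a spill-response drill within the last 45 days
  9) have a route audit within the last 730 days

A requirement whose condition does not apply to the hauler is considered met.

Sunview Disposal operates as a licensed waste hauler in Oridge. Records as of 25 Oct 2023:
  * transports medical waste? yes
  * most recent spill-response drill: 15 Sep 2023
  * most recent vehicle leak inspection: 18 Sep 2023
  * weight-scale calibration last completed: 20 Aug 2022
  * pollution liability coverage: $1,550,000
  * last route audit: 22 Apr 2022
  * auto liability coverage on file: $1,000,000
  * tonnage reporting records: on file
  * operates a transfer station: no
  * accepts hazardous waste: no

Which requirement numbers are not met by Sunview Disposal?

3

1. weight-scale calibration 431 days ago vs limit 540 → met
2. condition 'accepts hazardous waste' does not hold → requirement n/a → met
3. condition 'transports medical waste' holds; pollution liability coverage $1,550,000 < $1,600,000 → not met
4. vehicle leak inspection 37 days ago vs limit 45 → met
5. tonnage reporting records present → met
6. auto liability coverage $1,000,000 ≥ $950,000 → met
7. condition 'operates a transfer station' does not hold → requirement n/a → met
8. spill-response drill 40 days ago vs limit 45 → met
9. route audit 551 days ago vs limit 730 → met
Not met: 3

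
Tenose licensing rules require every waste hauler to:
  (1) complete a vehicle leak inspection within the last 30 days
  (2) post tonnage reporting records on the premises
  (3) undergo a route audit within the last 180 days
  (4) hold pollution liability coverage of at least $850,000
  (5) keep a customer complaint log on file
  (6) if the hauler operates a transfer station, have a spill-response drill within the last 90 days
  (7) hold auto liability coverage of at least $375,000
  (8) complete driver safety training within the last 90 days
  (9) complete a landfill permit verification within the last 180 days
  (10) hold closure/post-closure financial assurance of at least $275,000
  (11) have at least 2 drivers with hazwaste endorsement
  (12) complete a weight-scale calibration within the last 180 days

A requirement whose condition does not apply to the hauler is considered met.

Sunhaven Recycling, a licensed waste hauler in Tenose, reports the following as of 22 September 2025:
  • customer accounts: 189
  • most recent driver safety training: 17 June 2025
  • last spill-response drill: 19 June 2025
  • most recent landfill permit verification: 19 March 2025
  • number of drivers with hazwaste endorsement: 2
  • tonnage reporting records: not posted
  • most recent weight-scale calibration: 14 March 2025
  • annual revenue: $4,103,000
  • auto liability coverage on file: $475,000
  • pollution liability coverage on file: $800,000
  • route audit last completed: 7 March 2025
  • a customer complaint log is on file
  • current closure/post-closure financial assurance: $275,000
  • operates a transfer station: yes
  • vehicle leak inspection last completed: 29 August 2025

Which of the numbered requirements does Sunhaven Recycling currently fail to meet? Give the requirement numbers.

1. vehicle leak inspection 24 days ago vs limit 30 → met
2. tonnage reporting records absent → not met
3. route audit 199 days ago vs limit 180 → not met
4. pollution liability coverage $800,000 < $850,000 → not met
5. customer complaint log present → met
6. condition 'operates a transfer station' holds; spill-response drill 95 days ago vs limit 90 → not met
7. auto liability coverage $475,000 ≥ $375,000 → met
8. driver safety training 97 days ago vs limit 90 → not met
9. landfill permit verification 187 days ago vs limit 180 → not met
10. closure/post-closure financial assurance $275,000 ≥ $275,000 → met
11. drivers with hazwaste endorsement 2 ≥ 2 → met
12. weight-scale calibration 192 days ago vs limit 180 → not met
Not met: 2, 3, 4, 6, 8, 9, 12

2, 3, 4, 6, 8, 9, 12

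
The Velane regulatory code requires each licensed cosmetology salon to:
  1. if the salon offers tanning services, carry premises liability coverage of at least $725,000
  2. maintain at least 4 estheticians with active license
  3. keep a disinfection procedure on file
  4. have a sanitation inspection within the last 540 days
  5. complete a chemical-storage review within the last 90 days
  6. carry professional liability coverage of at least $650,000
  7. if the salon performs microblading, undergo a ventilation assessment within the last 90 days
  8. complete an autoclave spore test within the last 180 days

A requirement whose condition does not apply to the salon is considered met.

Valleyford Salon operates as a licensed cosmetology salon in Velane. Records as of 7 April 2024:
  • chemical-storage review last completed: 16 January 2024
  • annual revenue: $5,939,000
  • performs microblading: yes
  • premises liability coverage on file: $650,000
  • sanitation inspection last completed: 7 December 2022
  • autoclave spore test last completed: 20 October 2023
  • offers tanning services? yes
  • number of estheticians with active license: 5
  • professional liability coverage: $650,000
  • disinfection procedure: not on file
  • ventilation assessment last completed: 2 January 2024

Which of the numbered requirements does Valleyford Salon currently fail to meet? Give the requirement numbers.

1, 3, 7

1. condition 'offers tanning services' holds; premises liability coverage $650,000 < $725,000 → not met
2. estheticians with active license 5 ≥ 4 → met
3. disinfection procedure absent → not met
4. sanitation inspection 487 days ago vs limit 540 → met
5. chemical-storage review 82 days ago vs limit 90 → met
6. professional liability coverage $650,000 ≥ $650,000 → met
7. condition 'performs microblading' holds; ventilation assessment 96 days ago vs limit 90 → not met
8. autoclave spore test 170 days ago vs limit 180 → met
Not met: 1, 3, 7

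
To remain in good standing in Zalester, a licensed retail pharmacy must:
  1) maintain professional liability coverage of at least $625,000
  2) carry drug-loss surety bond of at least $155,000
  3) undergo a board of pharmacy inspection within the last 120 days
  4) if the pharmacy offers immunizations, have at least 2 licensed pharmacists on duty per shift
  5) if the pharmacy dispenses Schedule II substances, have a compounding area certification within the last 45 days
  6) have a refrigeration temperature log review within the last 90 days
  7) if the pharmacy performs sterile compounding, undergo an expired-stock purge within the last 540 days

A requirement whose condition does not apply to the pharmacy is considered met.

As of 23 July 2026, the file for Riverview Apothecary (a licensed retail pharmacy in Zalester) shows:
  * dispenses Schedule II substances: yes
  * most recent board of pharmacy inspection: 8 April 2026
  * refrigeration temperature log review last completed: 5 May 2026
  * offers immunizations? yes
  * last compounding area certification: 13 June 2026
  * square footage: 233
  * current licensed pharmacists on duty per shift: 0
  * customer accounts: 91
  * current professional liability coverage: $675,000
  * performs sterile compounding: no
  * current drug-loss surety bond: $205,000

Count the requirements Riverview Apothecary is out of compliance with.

1. professional liability coverage $675,000 ≥ $625,000 → met
2. drug-loss surety bond $205,000 ≥ $155,000 → met
3. board of pharmacy inspection 106 days ago vs limit 120 → met
4. condition 'offers immunizations' holds; licensed pharmacists on duty per shift 0 < 2 → not met
5. condition 'dispenses Schedule II substances' holds; compounding area certification 40 days ago vs limit 45 → met
6. refrigeration temperature log review 79 days ago vs limit 90 → met
7. condition 'performs sterile compounding' does not hold → requirement n/a → met
Not met: 1 of 7

1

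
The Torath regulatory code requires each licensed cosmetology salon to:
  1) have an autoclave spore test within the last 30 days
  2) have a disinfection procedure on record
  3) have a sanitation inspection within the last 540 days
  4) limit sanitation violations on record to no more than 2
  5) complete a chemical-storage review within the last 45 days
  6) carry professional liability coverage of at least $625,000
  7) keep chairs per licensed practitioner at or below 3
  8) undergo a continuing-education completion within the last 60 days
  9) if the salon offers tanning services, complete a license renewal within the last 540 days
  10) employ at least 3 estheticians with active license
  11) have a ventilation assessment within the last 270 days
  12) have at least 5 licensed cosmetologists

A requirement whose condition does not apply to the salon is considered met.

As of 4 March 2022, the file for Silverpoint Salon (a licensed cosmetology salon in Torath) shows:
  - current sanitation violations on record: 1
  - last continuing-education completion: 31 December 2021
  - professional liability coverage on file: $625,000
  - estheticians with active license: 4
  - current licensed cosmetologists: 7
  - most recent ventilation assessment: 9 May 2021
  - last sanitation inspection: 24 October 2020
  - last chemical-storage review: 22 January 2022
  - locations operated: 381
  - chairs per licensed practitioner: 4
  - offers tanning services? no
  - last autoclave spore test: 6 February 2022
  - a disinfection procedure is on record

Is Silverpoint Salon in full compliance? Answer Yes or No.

1. autoclave spore test 26 days ago vs limit 30 → met
2. disinfection procedure present → met
3. sanitation inspection 496 days ago vs limit 540 → met
4. sanitation violations on record 1 ≤ 2 → met
5. chemical-storage review 41 days ago vs limit 45 → met
6. professional liability coverage $625,000 ≥ $625,000 → met
7. chairs per licensed practitioner 4 > 3 → not met
8. continuing-education completion 63 days ago vs limit 60 → not met
9. condition 'offers tanning services' does not hold → requirement n/a → met
10. estheticians with active license 4 ≥ 3 → met
11. ventilation assessment 299 days ago vs limit 270 → not met
12. licensed cosmetologists 7 ≥ 5 → met
Not met: 7, 8, 11

No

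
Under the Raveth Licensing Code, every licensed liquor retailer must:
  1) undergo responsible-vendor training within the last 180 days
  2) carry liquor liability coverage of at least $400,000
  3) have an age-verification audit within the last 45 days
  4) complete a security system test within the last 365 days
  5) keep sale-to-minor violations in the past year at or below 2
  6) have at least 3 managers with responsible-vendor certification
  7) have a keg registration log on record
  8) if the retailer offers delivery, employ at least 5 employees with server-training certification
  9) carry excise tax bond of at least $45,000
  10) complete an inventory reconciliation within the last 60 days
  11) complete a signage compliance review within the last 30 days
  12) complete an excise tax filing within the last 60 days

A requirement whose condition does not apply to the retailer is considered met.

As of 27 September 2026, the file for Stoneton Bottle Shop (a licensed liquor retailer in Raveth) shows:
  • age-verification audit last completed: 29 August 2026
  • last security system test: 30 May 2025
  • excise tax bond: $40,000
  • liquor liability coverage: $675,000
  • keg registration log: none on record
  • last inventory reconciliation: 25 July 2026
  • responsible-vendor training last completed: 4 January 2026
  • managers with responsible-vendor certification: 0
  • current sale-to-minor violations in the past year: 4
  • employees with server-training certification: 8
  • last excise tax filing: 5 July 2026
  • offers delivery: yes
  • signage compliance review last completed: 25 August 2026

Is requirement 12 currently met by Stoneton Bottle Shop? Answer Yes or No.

No

12. excise tax filing 84 days ago vs limit 60 → not met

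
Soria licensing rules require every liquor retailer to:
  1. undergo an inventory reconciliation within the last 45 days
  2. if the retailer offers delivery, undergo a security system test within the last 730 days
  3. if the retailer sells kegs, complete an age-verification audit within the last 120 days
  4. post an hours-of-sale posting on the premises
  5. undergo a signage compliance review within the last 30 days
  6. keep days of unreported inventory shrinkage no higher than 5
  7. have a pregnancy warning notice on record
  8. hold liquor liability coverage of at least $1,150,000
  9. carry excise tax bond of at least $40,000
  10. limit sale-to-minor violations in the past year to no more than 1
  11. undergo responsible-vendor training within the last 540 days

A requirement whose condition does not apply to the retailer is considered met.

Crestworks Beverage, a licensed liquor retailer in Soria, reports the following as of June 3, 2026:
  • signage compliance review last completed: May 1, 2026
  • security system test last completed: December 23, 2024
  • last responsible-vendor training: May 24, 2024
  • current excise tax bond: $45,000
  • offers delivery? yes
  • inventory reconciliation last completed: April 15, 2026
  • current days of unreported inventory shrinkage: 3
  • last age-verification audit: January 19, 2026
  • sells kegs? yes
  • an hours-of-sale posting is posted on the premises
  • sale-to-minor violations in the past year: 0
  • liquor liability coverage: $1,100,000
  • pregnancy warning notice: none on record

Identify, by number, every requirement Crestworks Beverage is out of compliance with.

1, 3, 5, 7, 8, 11

1. inventory reconciliation 49 days ago vs limit 45 → not met
2. condition 'offers delivery' holds; security system test 527 days ago vs limit 730 → met
3. condition 'sells kegs' holds; age-verification audit 135 days ago vs limit 120 → not met
4. hours-of-sale posting present → met
5. signage compliance review 33 days ago vs limit 30 → not met
6. days of unreported inventory shrinkage 3 ≤ 5 → met
7. pregnancy warning notice absent → not met
8. liquor liability coverage $1,100,000 < $1,150,000 → not met
9. excise tax bond $45,000 ≥ $40,000 → met
10. sale-to-minor violations in the past year 0 ≤ 1 → met
11. responsible-vendor training 740 days ago vs limit 540 → not met
Not met: 1, 3, 5, 7, 8, 11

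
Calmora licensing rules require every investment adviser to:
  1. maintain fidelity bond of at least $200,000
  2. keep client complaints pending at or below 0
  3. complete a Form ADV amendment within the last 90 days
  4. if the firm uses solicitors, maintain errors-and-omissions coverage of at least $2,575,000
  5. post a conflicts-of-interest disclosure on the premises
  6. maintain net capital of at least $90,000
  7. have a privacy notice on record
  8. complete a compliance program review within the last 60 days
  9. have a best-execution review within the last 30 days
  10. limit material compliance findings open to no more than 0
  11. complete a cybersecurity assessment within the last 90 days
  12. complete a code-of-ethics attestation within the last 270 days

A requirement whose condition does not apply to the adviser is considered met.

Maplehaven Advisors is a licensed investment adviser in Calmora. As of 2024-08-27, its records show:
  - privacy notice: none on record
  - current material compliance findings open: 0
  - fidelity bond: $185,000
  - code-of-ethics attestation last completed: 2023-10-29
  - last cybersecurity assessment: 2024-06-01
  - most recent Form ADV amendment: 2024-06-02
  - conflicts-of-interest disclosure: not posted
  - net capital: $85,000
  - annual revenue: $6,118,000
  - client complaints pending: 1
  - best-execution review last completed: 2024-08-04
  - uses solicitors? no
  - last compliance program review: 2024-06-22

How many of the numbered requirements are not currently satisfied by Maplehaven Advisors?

1. fidelity bond $185,000 < $200,000 → not met
2. client complaints pending 1 > 0 → not met
3. Form ADV amendment 86 days ago vs limit 90 → met
4. condition 'uses solicitors' does not hold → requirement n/a → met
5. conflicts-of-interest disclosure absent → not met
6. net capital $85,000 < $90,000 → not met
7. privacy notice absent → not met
8. compliance program review 66 days ago vs limit 60 → not met
9. best-execution review 23 days ago vs limit 30 → met
10. material compliance findings open 0 ≤ 0 → met
11. cybersecurity assessment 87 days ago vs limit 90 → met
12. code-of-ethics attestation 303 days ago vs limit 270 → not met
Not met: 7 of 12

7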